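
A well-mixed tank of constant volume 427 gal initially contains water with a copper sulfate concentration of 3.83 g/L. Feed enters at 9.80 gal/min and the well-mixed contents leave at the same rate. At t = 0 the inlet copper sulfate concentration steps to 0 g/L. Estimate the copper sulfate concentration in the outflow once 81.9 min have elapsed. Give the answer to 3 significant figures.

0.585 g/L

Transient balance on the dissolved component: V dC/dt = Q(C_in − C).
Rewrite as dC/dt + C/τ = C_in/τ, τ = V/Q = 43.571 min.
Solution: C(t) = C_in + (C₀ − C_in) e^(−t/τ).
C(81.9) = 0 + (3.83 − 0)·e^(−81.9/43.571) = 0 + (3.8300)·0.15264 = 0.58461 g/L.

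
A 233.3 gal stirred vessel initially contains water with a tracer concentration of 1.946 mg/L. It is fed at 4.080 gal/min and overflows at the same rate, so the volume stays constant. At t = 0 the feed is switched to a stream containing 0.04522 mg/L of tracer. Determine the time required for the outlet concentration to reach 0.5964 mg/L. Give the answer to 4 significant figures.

70.79 min

Species balance: V dC/dt = Q(C_in − C) ⇒ τ = V/Q = 57.1814 min.
C(t) = C_in + (C₀ − C_in) e^(−t/τ). Set C = 0.5964 and solve for t:
e^(−t/τ) = (C − C_in)/(C₀ − C_in) = (0.5964 − 0.04522)/(1.946 − 0.04522) = 0.289976
t = −τ ln(…) = 57.1814 × 1.23796 = 70.7881 min.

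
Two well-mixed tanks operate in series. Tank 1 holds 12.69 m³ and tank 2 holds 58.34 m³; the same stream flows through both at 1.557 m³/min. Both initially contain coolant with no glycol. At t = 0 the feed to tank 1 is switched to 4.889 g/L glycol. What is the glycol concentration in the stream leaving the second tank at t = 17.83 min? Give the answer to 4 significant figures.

Species balance on tank i: dCᵢ/dt = (Cᵢ₋₁ − Cᵢ)/τᵢ with τᵢ = Vᵢ/Q.
τ₁ = 12.69/1.557 = 8.15029 min; τ₂ = 58.34/1.557 = 37.4695 min.
Solving the cascade with C₁(0)=C₂(0)=0 gives C₂(t) = C_in[1 − (τ₁ e^(−t/τ₁) − τ₂ e^(−t/τ₂))/(τ₁ − τ₂)].
At t = 17.83: e^(−t/τ₁) = 0.112180, e^(−t/τ₂) = 0.621354.
C₂ = 4.889·[1 − (8.15029·0.112180 − 37.4695·0.621354)/(-29.3192)] = 4.889·0.237103 = 1.15920 g/L.

1.159 g/L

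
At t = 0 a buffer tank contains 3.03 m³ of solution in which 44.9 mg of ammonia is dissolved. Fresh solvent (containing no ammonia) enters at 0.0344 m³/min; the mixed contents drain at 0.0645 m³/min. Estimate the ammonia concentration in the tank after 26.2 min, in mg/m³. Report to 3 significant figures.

10.5 mg/m³

Total volume: dV/dt = Q_in − Q_out = -0.030100 m³/min, so V(t) = 3.03 − 0.030100 t and V(26.2) = 2.2414 m³.
No ammonia enters, so dm/dt = −Q_out · (m/V).
dm/m = −Q_out dt/(V₀ − 0.030100 t); integrating gives ln(m/m₀) = −(Q_out/(Q_in−Q_out)) ln(V/V₀).
m = m₀ (V₀/V)^(Q_out/(Q_in−Q_out)) = 44.9 × (3.03/2.2414)^(-2.1429) = 23.534 mg.
C = m/V = 23.534/2.2414 = 10.500 mg/m³.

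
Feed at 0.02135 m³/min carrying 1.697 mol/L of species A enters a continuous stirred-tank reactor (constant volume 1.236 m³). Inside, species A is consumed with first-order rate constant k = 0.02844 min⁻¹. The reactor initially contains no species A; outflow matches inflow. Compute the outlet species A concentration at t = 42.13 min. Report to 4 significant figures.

0.5478 mol/L

Species balance: V dC/dt = Q C_in − Q C − k V C.
dC/dt = (Q/V) C_in − (Q/V + k) C; effective rate a = Q/V + k = 0.0172735 + 0.02844 = 0.0457135 min⁻¹.
C_ss = Q C_in/(Q + kV) = 0.641235 mol/L; C(t) = C_ss + (C₀ − C_ss) e^(−a t).
C(42.13) = 0.641235 + (-0.641235)·e^(−0.0457135·42.13) = 0.641235 + (-0.641235)·0.145743 = 0.547779 mol/L.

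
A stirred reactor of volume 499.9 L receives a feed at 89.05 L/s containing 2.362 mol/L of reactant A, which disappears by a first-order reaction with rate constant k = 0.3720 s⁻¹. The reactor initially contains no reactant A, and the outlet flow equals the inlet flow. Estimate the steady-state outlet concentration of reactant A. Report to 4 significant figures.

Accumulation = in − out − consumed: V dC/dt = Q C_in − Q C − k V C.
At steady state: 0 = Q C_in − (Q + kV) C_ss, so C_ss = Q C_in/(Q + kV).
C_ss = 89.05·2.362/(89.05 + 0.3720·499.9) = 210.336/275.013 = 0.764823 mol/L.

0.7648 mol/L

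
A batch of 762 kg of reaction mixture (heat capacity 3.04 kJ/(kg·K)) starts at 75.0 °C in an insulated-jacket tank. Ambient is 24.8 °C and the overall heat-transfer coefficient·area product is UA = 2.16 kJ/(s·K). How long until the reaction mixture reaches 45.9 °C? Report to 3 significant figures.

M c_p dT/dt = −UA(T − T_amb).
τ = M c_p/UA = 1072.4 s; T_ss = T_amb = 24.800 °C.
T(t) = T_ss + (T₀ − T_ss)e^(−t/τ); set T = 45.9:
t = −τ ln[(T − T_ss)/(T₀ − T_ss)] = −1072.4 · ln(0.42032) = 929.53 s.

930 s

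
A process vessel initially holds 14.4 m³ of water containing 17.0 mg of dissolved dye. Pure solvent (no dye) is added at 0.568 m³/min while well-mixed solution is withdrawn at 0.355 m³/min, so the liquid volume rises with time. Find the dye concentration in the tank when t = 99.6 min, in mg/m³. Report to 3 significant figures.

Total volume: dV/dt = Q_in − Q_out = 0.21300 m³/min, so V(t) = 14.4 + 0.21300 t and V(99.6) = 35.615 m³.
Solute balance: dm/dt = 0 − Q_out C = −Q_out m/V(t).
Separate: dm/m = −Q_out dt/V(t) ⇒ ln(m/m₀) = −(Q_out/(Q_in−Q_out)) ln(V/V₀).
m = m₀ (V₀/V)^(Q_out/(Q_in−Q_out)) = 17.0 × (14.4/35.615)^(1.6667) = 3.7584 mg.
C = m/V = 3.7584/35.615 = 0.10553 mg/m³.

0.106 mg/m³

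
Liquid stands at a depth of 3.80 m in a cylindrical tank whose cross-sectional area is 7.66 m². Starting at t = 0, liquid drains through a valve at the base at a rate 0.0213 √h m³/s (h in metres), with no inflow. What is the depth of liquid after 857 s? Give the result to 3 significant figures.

0.574 m

With no inflow, A dh/dt = −0.0213 √h.
Separate and integrate: 2(√h − √h₀) = −(0.0213/A) t.
√h = √3.80 − 0.0213·857/(2·7.66) = 1.9494 − 1.1915 = 0.75784.
h = 0.75784² = 0.57432 m.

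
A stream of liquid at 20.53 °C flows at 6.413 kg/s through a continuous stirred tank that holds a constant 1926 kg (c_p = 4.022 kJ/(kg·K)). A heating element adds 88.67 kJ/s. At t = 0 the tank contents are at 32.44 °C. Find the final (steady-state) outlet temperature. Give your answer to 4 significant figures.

Unsteady energy balance on the tank contents: M c_p dT/dt = ṁ c_p (T_in − T) + 88.67.
At steady state dT/dt = 0 ⇒ T_ss = T_in + Q̇/(ṁ c_p) = 20.53 + 88.67/(6.413·4.022) = 23.9677 °C.

23.97 °C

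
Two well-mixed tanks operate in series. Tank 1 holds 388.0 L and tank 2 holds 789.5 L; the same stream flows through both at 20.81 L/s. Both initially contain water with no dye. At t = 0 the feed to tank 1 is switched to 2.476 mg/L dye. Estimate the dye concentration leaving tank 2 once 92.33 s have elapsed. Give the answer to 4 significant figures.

2.066 mg/L

Each tank obeys Vᵢ dCᵢ/dt = Q(Cᵢ₋₁ − Cᵢ), so τᵢ = Vᵢ/Q.
τ₁ = 388.0/20.81 = 18.6449 s; τ₂ = 789.5/20.81 = 37.9385 s.
Tank 1: C₁ = C_in(1 − e^(−t/τ₁)). Tank 2 (τ₁ ≠ τ₂): C₂ = C_in[1 − (τ₁ e^(−t/τ₁) − τ₂ e^(−t/τ₂))/(τ₁ − τ₂)].
At t = 92.33: e^(−t/τ₁) = 0.00706905, e^(−t/τ₂) = 0.0877138.
C₂ = 2.476·[1 − (18.6449·0.00706905 − 37.9385·0.0877138)/(-19.2936)] = 2.476·0.834353 = 2.06586 mg/L.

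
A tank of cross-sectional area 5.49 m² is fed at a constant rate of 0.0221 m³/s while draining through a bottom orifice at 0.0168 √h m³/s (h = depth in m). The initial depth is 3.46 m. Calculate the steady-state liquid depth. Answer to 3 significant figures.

Volume balance on the tank: A dh/dt = Q_in − 0.0168 √h. At steady state dh/dt = 0:
Q_in = 0.0168 √h_ss ⇒ √h_ss = 0.0221/0.0168 = 1.3155.
h_ss = 1.3155² = 1.7305 m. (Since h₀ = 3.46 m > h_ss, the level will fall toward this value.)

1.73 m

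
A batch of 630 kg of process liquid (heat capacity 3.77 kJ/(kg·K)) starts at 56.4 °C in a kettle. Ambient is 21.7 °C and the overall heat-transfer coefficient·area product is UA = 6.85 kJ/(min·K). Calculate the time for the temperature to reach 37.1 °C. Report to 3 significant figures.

282 min

Unsteady energy balance on the tank contents: M c_p dT/dt = −UA(T − T_amb).
τ = M c_p/UA = 346.73 min; T_ss = T_amb = 21.700 °C.
T(t) = T_ss + (T₀ − T_ss)e^(−t/τ); set T = 37.1:
t = −τ ln[(T − T_ss)/(T₀ − T_ss)] = −346.73 · ln(0.44380) = 281.67 min.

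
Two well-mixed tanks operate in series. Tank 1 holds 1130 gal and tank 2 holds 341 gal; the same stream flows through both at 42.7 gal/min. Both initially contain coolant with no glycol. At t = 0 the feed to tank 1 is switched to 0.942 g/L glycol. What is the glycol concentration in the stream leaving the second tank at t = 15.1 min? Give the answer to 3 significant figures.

Time constants: τᵢ = Vᵢ/Q for each well-mixed tank.
τ₁ = 1130/42.7 = 26.464 min; τ₂ = 341/42.7 = 7.9859 min.
Solving the cascade with C₁(0)=C₂(0)=0 gives C₂(t) = C_in[1 − (τ₁ e^(−t/τ₁) − τ₂ e^(−t/τ₂))/(τ₁ − τ₂)].
At t = 15.1: e^(−t/τ₁) = 0.56519, e^(−t/τ₂) = 0.15095.
C₂ = 0.942·[1 − (26.464·0.56519 − 7.9859·0.15095)/(18.478)] = 0.942·0.25578 = 0.24094 g/L.

0.241 g/L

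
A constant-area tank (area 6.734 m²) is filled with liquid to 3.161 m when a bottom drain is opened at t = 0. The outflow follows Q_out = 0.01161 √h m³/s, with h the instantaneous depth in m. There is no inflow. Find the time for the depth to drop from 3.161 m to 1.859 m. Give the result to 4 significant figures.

480.8 s

Volume balance on the tank: A dh/dt = −0.01161 √h.
This is separable: 2 d(√h)/dt = −0.01161/A, so √h = √h₀ − (0.01161/(2A)) t.
t = 2A(√h₀ − √h)/0.01161 = 2·6.734·(√3.161 − √1.859)/0.01161
  = 13.4680 × (1.77792 − 1.36345) / 0.01161 = 480.798 s.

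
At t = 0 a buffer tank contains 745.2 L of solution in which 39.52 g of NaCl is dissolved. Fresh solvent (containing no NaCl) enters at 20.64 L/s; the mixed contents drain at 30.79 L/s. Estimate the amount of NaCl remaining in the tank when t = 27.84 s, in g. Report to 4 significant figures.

9.306 g

Total volume: dV/dt = Q_in − Q_out = -10.1500 L/s, so V(t) = 745.2 − 10.1500 t and V(27.84) = 462.624 L.
No NaCl enters, so dm/dt = −Q_out · (m/V).
dm/m = −Q_out dt/(V₀ − 10.1500 t); integrating gives ln(m/m₀) = −(Q_out/(Q_in−Q_out)) ln(V/V₀).
m = m₀ (V₀/V)^(Q_out/(Q_in−Q_out)) = 39.52 × (745.2/462.624)^(-3.03350) = 9.30566 g.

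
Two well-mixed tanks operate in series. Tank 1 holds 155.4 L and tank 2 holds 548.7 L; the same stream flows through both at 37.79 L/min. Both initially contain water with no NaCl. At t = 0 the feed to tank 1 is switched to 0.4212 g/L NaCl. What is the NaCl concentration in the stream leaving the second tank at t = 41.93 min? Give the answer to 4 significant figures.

Each tank obeys Vᵢ dCᵢ/dt = Q(Cᵢ₋₁ − Cᵢ), so τᵢ = Vᵢ/Q.
τ₁ = 155.4/37.79 = 4.11220 min; τ₂ = 548.7/37.79 = 14.5197 min.
Tank 1: C₁ = C_in(1 − e^(−t/τ₁)). Tank 2 (τ₁ ≠ τ₂): C₂ = C_in[1 − (τ₁ e^(−t/τ₁) − τ₂ e^(−t/τ₂))/(τ₁ − τ₂)].
At t = 41.93: e^(−t/τ₁) = 3.73010e-05, e^(−t/τ₂) = 0.0556987.
C₂ = 0.4212·[1 − (4.11220·3.73010e-05 − 14.5197·0.0556987)/(-10.4075)] = 0.4212·0.922308 = 0.388476 g/L.

0.3885 g/L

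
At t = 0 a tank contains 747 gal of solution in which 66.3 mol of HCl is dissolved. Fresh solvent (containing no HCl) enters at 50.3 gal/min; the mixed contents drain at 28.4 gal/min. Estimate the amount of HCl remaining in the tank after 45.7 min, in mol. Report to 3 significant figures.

Total volume: dV/dt = Q_in − Q_out = 21.900 gal/min, so V(t) = 747 + 21.900 t and V(45.7) = 1747.8 gal.
Species balance (pure solvent in): dm/dt = −Q_out · m/V(t).
dm/m = −Q_out dt/(V₀ + 21.900 t); integrating gives ln(m/m₀) = −(Q_out/(Q_in−Q_out)) ln(V/V₀).
m = m₀ (V₀/V)^(Q_out/(Q_in−Q_out)) = 66.3 × (747/1747.8)^(1.2968) = 22.017 mol.

22.0 mol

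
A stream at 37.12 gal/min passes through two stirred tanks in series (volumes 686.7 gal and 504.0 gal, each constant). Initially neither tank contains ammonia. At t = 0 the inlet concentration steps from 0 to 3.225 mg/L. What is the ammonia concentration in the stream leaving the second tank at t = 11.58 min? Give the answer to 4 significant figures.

Each tank obeys Vᵢ dCᵢ/dt = Q(Cᵢ₋₁ − Cᵢ), so τᵢ = Vᵢ/Q.
τ₁ = 686.7/37.12 = 18.4995 min; τ₂ = 504.0/37.12 = 13.5776 min.
Solving the cascade with C₁(0)=C₂(0)=0 gives C₂(t) = C_in[1 − (τ₁ e^(−t/τ₁) − τ₂ e^(−t/τ₂))/(τ₁ − τ₂)].
At t = 11.58: e^(−t/τ₁) = 0.534746, e^(−t/τ₂) = 0.426187.
C₂ = 3.225·[1 − (18.4995·0.534746 − 13.5776·0.426187)/(4.92188)] = 3.225·0.165783 = 0.534652 mg/L.

0.5347 mg/L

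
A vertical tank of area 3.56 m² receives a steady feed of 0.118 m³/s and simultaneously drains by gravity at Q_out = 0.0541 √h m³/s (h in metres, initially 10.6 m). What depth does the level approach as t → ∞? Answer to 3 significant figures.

Mass balance (ρ constant): A dh/dt = Q_in − 0.0541 √h. At steady state dh/dt = 0:
Q_in = 0.0541 √h_ss ⇒ √h_ss = 0.118/0.0541 = 2.1811.
h_ss = 2.1811² = 4.7574 m. (Since h₀ = 10.6 m > h_ss, the level will fall toward this value.)

4.76 m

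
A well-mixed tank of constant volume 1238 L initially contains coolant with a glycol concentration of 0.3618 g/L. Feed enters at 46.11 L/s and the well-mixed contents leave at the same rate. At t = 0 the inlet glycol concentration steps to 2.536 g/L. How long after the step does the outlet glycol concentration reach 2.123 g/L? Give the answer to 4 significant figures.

Mass balance on the solute (V constant): V dC/dt = Q(C_in − C), so τ = V/Q = 26.8488 s.
C(t) = C_in + (C₀ − C_in) e^(−t/τ). Set C = 2.123 and solve for t:
e^(−t/τ) = (C − C_in)/(C₀ − C_in) = (2.123 − 2.536)/(0.3618 − 2.536) = 0.189955
t = −τ ln(…) = 26.8488 × 1.66097 = 44.5951 s.

44.60 s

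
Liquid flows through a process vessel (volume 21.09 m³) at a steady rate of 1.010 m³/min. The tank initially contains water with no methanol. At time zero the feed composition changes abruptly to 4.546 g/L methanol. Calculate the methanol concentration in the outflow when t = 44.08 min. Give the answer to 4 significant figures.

Species balance on the tank: V dC/dt = Q(C_in − C).
Time constant τ = V/Q = 21.09/1.010 = 20.8812 min.
C approaches C_in exponentially: C(t) = C_in + (C₀ − C_in) e^(−t/τ).
C(44.08) = 4.546 + (0 − 4.546)·e^(−44.08/20.8812) = 4.546 + (-4.54600)·0.121118 = 3.99540 g/L.

3.995 g/L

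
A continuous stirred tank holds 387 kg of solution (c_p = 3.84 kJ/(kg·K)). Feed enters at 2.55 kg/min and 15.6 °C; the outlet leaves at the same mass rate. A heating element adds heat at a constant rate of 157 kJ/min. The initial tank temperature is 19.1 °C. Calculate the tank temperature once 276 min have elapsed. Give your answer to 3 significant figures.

29.6 °C

Heat balance on the well-mixed liquid: M c_p dT/dt = ṁ c_p (T_in − T) + 157.
Rearrange: dT/dt = (T_ss − T)/τ with τ = M/ṁ = 151.76 min and T_ss = T_in + Q̇/(ṁ c_p) = 31.633 °C.
Integrating: T(t) = T_ss + (T₀ − T_ss) e^(−t/τ).
T(276) = 31.633 + (-12.533)·e^(−276/151.76) = 31.633 + (-12.533)·0.16225 = 29.600 °C.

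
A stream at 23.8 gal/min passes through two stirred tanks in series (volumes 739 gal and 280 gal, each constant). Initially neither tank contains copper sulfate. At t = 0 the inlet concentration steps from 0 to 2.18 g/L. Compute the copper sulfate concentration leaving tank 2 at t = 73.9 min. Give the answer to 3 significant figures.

1.86 g/L

Species balance on tank i: dCᵢ/dt = (Cᵢ₋₁ − Cᵢ)/τᵢ with τᵢ = Vᵢ/Q.
τ₁ = 739/23.8 = 31.050 min; τ₂ = 280/23.8 = 11.765 min.
Tank 1: C₁ = C_in(1 − e^(−t/τ₁)). Tank 2 (τ₁ ≠ τ₂): C₂ = C_in[1 − (τ₁ e^(−t/τ₁) − τ₂ e^(−t/τ₂))/(τ₁ − τ₂)].
At t = 73.9: e^(−t/τ₁) = 0.092551, e^(−t/τ₂) = 0.0018706.
C₂ = 2.18·[1 − (31.050·0.092551 − 11.765·0.0018706)/(19.286)] = 2.18·0.85213 = 1.8576 g/L.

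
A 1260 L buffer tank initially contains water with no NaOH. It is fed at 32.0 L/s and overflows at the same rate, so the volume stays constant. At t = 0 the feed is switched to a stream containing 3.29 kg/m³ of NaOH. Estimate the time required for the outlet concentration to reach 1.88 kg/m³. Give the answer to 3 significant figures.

33.4 s

Unsteady species balance (constant V, well mixed): V dC/dt = Q(C_in − C), so τ = V/Q = 39.375 s.
C(t) = C_in + (C₀ − C_in) e^(−t/τ). Set C = 1.88 and solve for t:
e^(−t/τ) = (C − C_in)/(C₀ − C_in) = (1.88 − 3.29)/(0 − 3.29) = 0.42857
t = −τ ln(…) = 39.375 × 0.84730 = 33.362 s.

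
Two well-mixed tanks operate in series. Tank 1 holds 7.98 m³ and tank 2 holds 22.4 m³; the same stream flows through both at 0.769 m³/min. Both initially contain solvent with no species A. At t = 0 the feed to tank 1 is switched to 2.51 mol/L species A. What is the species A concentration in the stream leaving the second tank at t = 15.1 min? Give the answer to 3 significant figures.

0.512 mol/L

Species balance on tank i: dCᵢ/dt = (Cᵢ₋₁ − Cᵢ)/τᵢ with τᵢ = Vᵢ/Q.
τ₁ = 7.98/0.769 = 10.377 min; τ₂ = 22.4/0.769 = 29.129 min.
Tank 1: C₁ = C_in(1 − e^(−t/τ₁)). Tank 2 (τ₁ ≠ τ₂): C₂ = C_in[1 − (τ₁ e^(−t/τ₁) − τ₂ e^(−t/τ₂))/(τ₁ − τ₂)].
At t = 15.1: e^(−t/τ₁) = 0.23337, e^(−t/τ₂) = 0.59548.
C₂ = 2.51·[1 − (10.377·0.23337 − 29.129·0.59548)/(-18.752)] = 2.51·0.20413 = 0.51237 mol/L.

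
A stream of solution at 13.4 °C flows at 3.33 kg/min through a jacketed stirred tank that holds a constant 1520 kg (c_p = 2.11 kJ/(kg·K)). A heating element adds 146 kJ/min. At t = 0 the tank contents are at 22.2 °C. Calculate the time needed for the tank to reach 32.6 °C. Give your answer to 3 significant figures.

925 min

Energy balance: M c_p dT/dt = ṁ c_p (T_in − T) + 146.
τ = M/ṁ = 456.46 min; T_ss = T_in + Q̇/(ṁ c_p) = 34.179 °C.
T(t) = T_ss + (T₀ − T_ss) e^(−t/τ). Set T = 32.6:
e^(−t/τ) = (32.6 − 34.179)/(22.2 − 34.179) = 0.13182
t = −456.46 · ln(0.13182) = 924.93 min.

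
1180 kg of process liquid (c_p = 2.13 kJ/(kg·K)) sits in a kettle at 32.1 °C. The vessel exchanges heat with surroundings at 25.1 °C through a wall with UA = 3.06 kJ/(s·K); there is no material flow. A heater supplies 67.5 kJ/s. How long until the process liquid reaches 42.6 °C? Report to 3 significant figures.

M c_p dT/dt = −UA(T − T_amb) + Q̇.
τ = M c_p/UA = 821.37 s; T_ss = T_amb + Q̇/UA = 25.1 + 67.5/3.06 = 47.159 °C.
T(t) = T_ss + (T₀ − T_ss)e^(−t/τ); set T = 42.6:
t = −τ ln[(T − T_ss)/(T₀ − T_ss)] = −821.37 · ln(0.30273) = 981.46 s.

981 s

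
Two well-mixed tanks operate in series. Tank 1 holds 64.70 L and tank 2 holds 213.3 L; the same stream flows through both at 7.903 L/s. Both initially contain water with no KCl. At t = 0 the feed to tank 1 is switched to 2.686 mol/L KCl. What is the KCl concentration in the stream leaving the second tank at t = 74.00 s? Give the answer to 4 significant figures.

Time constants: τᵢ = Vᵢ/Q for each well-mixed tank.
τ₁ = 64.70/7.903 = 8.18676 s; τ₂ = 213.3/7.903 = 26.9898 s.
Tank 1: C₁ = C_in(1 − e^(−t/τ₁)). Tank 2 (τ₁ ≠ τ₂): C₂ = C_in[1 − (τ₁ e^(−t/τ₁) − τ₂ e^(−t/τ₂))/(τ₁ − τ₂)].
At t = 74.00: e^(−t/τ₁) = 0.000118692, e^(−t/τ₂) = 0.0644554.
C₂ = 2.686·[1 − (8.18676·0.000118692 − 26.9898·0.0644554)/(-18.8030)] = 2.686·0.907533 = 2.43763 mol/L.

2.438 mol/L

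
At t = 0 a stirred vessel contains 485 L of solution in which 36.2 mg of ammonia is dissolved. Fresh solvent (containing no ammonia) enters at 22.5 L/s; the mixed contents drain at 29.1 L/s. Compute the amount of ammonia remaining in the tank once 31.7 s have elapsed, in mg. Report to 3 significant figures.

Let m(t) be the amount of ammonia. Volume: V(t) = V₀ + (Q_in − Q_out) t = 485 − 6.6000 t; V(31.7) = 275.78 L.
Solute balance: dm/dt = 0 − Q_out C = −Q_out m/V(t).
Separate: dm/m = −Q_out dt/V(t) ⇒ ln(m/m₀) = −(Q_out/(Q_in−Q_out)) ln(V/V₀).
m = m₀ (V₀/V)^(Q_out/(Q_in−Q_out)) = 36.2 × (485/275.78)^(-4.4091) = 3.0039 mg.

3.00 mg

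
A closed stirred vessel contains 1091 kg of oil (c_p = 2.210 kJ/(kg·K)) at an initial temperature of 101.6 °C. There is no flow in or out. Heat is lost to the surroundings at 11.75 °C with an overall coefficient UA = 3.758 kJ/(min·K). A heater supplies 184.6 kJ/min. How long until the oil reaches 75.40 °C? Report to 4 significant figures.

661.4 min

Lumped-capacitance energy balance: M c_p dT/dt = UA(T_amb − T) + Q̇.
τ = M c_p/UA = 641.594 min; T_ss = T_amb + Q̇/UA = 11.75 + 184.6/3.758 = 60.8719 °C.
T(t) = T_ss + (T₀ − T_ss)e^(−t/τ); set T = 75.40:
t = −τ ln[(T − T_ss)/(T₀ − T_ss)] = −641.594 · ln(0.356710) = 661.376 min.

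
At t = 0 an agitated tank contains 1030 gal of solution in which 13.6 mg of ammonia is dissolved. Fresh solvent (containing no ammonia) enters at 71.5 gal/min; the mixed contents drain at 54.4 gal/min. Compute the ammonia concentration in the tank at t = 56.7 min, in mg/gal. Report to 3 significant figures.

0.000824 mg/gal

Total volume: dV/dt = Q_in − Q_out = 17.100 gal/min, so V(t) = 1030 + 17.100 t and V(56.7) = 1999.6 gal.
No ammonia enters, so dm/dt = −Q_out · (m/V).
dm/m = −Q_out dt/(V₀ + 17.100 t); integrating gives ln(m/m₀) = −(Q_out/(Q_in−Q_out)) ln(V/V₀).
m = m₀ (V₀/V)^(Q_out/(Q_in−Q_out)) = 13.6 × (1030/1999.6)^(3.1813) = 1.6482 mg.
C = m/V = 1.6482/1999.6 = 0.00082428 mg/gal.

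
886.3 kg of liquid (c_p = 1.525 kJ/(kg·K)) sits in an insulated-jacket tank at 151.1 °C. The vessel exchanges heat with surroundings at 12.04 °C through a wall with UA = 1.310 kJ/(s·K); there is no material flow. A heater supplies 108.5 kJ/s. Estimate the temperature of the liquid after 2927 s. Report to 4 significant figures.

98.16 °C

Lumped-capacitance energy balance: M c_p dT/dt = UA(T_amb − T) + Q̇.
dT/dt = (T_ss − T)/τ with T_ss = T_amb + Q̇/UA = 12.04 + 108.5/1.310 = 94.8644 °C, τ = M c_p/UA = 886.3·1.525/1.310 = 1031.76 s.
This is linear first-order; T(t) = T_ss + (T₀ − T_ss) e^(−t/τ).
T(2927) = 94.8644 + (56.2356)·0.0586073 = 98.1602 °C.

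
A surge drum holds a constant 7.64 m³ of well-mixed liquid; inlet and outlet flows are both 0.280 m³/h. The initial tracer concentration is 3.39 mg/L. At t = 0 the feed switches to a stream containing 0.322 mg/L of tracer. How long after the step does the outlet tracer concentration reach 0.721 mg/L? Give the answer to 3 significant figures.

55.7 h

Accumulation = in − out for the solute gives V dC/dt = Q(C_in − C), so τ = V/Q = 27.286 h.
C(t) = C_in + (C₀ − C_in) e^(−t/τ). Set C = 0.721 and solve for t:
e^(−t/τ) = (C − C_in)/(C₀ − C_in) = (0.721 − 0.322)/(3.39 − 0.322) = 0.13005
t = −τ ln(…) = 27.286 × 2.0398 = 55.658 h.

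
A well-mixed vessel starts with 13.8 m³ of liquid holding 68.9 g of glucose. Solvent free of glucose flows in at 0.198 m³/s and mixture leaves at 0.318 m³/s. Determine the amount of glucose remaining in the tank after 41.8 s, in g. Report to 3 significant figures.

Total volume: dV/dt = Q_in − Q_out = -0.12000 m³/s, so V(t) = 13.8 − 0.12000 t and V(41.8) = 8.7840 m³.
No glucose enters, so dm/dt = −Q_out · (m/V).
dm/m = −Q_out dt/(V₀ − 0.12000 t); integrating gives ln(m/m₀) = −(Q_out/(Q_in−Q_out)) ln(V/V₀).
m = m₀ (V₀/V)^(Q_out/(Q_in−Q_out)) = 68.9 × (13.8/8.7840)^(-2.6500) = 20.813 g.

20.8 g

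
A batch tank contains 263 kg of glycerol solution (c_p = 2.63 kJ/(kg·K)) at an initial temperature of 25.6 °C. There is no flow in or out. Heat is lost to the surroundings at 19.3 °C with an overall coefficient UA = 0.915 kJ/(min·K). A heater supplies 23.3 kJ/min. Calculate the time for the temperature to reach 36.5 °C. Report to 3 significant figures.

Heat balance on the well-mixed liquid: M c_p dT/dt = −UA(T − T_amb) + Q̇.
τ = M c_p/UA = 755.95 min; T_ss = T_amb + Q̇/UA = 19.3 + 23.3/0.915 = 44.764 °C.
T(t) = T_ss + (T₀ − T_ss)e^(−t/τ); set T = 36.5:
t = −τ ln[(T − T_ss)/(T₀ − T_ss)] = −755.95 · ln(0.43124) = 635.82 min.

636 min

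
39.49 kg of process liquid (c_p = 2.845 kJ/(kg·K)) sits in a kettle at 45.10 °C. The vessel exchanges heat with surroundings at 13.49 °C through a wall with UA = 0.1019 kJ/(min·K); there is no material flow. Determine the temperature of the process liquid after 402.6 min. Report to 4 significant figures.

35.43 °C

First-law balance (no shaft work): M c_p dT/dt = −UA(T − T_amb).
dT/dt = (T_ss − T)/τ with T_ss = T_amb = 13.4900 °C, τ = M c_p/UA = 39.49·2.845/0.1019 = 1102.54 min.
This is linear first-order; T(t) = T_ss + (T₀ − T_ss) e^(−t/τ).
T(402.6) = 13.4900 + (31.6100)·0.694088 = 35.4301 °C.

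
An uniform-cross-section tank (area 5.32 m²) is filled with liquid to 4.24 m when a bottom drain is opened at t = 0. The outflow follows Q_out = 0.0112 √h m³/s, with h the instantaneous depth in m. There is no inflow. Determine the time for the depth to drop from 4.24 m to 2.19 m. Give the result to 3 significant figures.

With no inflow, A dh/dt = −0.0112 √h.
Separate and integrate: 2(√h − √h₀) = −(0.0112/A) t.
t = 2A(√h₀ − √h)/0.0112 = 2·5.32·(√4.24 − √2.19)/0.0112
  = 10.640 × (2.0591 − 1.4799) / 0.0112 = 550.30 s.

550 s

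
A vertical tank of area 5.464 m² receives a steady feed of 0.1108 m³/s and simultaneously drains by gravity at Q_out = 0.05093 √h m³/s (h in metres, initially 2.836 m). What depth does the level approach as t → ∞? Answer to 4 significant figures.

A dh/dt = Q_in − 0.05093 √h. Steady state requires inflow = outflow:
Q_in = 0.05093 √h_ss ⇒ √h_ss = 0.1108/0.05093 = 2.17554.
h_ss = 2.17554² = 4.73295 m. (Since h₀ = 2.836 m < h_ss, the level will rise toward this value.)

4.733 m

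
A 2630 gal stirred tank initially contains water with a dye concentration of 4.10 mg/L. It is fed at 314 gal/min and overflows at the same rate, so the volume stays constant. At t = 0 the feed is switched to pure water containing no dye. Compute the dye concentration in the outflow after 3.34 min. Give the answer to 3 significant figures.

Species balance on the tank: V dC/dt = Q(C_in − C).
Rewrite as dC/dt + C/τ = C_in/τ, τ = V/Q = 8.3758 min.
Solution: C(t) = C_in + (C₀ − C_in) e^(−t/τ).
C(3.34) = 0 + (4.10 − 0)·e^(−3.34/8.3758) = 0 + (4.1000)·0.67115 = 2.7517 mg/L.

2.75 mg/L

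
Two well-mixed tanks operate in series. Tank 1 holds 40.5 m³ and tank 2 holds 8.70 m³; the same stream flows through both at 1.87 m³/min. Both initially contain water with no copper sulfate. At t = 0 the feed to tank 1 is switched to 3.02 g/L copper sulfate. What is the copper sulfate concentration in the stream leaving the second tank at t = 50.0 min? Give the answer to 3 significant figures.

Each tank obeys Vᵢ dCᵢ/dt = Q(Cᵢ₋₁ − Cᵢ), so τᵢ = Vᵢ/Q.
τ₁ = 40.5/1.87 = 21.658 min; τ₂ = 8.70/1.87 = 4.6524 min.
Solving the cascade with C₁(0)=C₂(0)=0 gives C₂(t) = C_in[1 − (τ₁ e^(−t/τ₁) − τ₂ e^(−t/τ₂))/(τ₁ − τ₂)].
At t = 50.0: e^(−t/τ₁) = 0.099396, e^(−t/τ₂) = 2.1507e-05.
C₂ = 3.02·[1 − (21.658·0.099396 − 4.6524·2.1507e-05)/(17.005)] = 3.02·0.87342 = 2.6377 g/L.

2.64 g/L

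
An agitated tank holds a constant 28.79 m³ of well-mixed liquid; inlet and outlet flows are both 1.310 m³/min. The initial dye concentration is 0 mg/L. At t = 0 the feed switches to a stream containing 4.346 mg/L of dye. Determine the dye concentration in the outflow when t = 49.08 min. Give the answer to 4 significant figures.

3.880 mg/L

Species balance on the tank: V dC/dt = Q(C_in − C).
So dC/dt = (C_in − C)/τ with τ = V/Q = 28.79/1.310 = 21.9771 min.
Solution: C(t) = C_in + (C₀ − C_in) e^(−t/τ).
C(49.08) = 4.346 + (0 − 4.346)·e^(−49.08/21.9771) = 4.346 + (-4.34600)·0.107181 = 3.88019 mg/L.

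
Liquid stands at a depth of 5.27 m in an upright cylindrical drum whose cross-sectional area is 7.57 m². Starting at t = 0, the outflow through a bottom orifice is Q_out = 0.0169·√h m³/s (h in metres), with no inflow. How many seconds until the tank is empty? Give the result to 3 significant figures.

With no inflow, A dh/dt = −0.0169 √h.
∫ h^(−1/2) dh = −(0.0169/A) ∫ dt, giving 2√h = 2√h₀ − (0.0169/A) t.
Set h = 0: 2√h₀ = (0.0169/A) t_empty ⇒ t_empty = 2A√h₀/0.0169.
t_empty = 2·7.57·√5.27/0.0169 = 15.140·2.2956/0.0169 = 2056.6 s.

2060 s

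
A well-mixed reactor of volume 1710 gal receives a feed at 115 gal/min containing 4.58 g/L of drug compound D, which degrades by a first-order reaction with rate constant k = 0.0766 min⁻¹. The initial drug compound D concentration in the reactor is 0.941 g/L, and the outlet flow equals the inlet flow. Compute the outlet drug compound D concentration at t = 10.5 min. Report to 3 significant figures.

1.88 g/L

Accumulation = in − out − consumed: V dC/dt = Q C_in − Q C − k V C.
dC/dt = (Q/V) C_in − (Q/V + k) C; effective rate a = Q/V + k = 0.067251 + 0.0766 = 0.14385 min⁻¹.
C_ss = Q C_in/(Q + kV) = 2.1412 g/L; C(t) = C_ss + (C₀ − C_ss) e^(−a t).
C(10.5) = 2.1412 + (-1.2002)·e^(−0.14385·10.5) = 2.1412 + (-1.2002)·0.22081 = 1.8762 g/L.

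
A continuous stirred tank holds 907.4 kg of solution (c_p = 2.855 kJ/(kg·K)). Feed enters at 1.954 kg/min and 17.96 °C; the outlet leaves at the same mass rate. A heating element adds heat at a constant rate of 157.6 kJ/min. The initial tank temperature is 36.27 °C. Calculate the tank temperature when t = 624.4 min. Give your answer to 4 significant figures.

43.62 °C

M c_p dT/dt = ṁ c_p (T_in − T) + Q̇.
τ = M/ṁ = 464.381 min; T_ss = T_in + Q̇/(ṁ c_p) = 17.96 + 157.6/(1.954·2.855) = 46.2105 °C.
T approaches T_ss exponentially: T(t) = T_ss + (T₀ − T_ss) e^(−t/τ).
T(624.4) = 46.2105 + (-9.94046)·e^(−624.4/464.381) = 46.2105 + (-9.94046)·0.260648 = 43.6195 °C.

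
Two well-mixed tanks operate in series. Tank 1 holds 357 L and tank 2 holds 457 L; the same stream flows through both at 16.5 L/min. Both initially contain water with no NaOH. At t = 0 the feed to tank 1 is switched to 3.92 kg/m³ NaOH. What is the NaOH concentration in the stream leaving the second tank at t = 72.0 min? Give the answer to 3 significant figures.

Each tank obeys Vᵢ dCᵢ/dt = Q(Cᵢ₋₁ − Cᵢ), so τᵢ = Vᵢ/Q.
τ₁ = 357/16.5 = 21.636 min; τ₂ = 457/16.5 = 27.697 min.
Solving the cascade with C₁(0)=C₂(0)=0 gives C₂(t) = C_in[1 − (τ₁ e^(−t/τ₁) − τ₂ e^(−t/τ₂))/(τ₁ − τ₂)].
At t = 72.0: e^(−t/τ₁) = 0.035874, e^(−t/τ₂) = 0.074306.
C₂ = 3.92·[1 − (21.636·0.035874 − 27.697·0.074306)/(-6.0606)] = 3.92·0.78849 = 3.0909 kg/m³.

3.09 kg/m³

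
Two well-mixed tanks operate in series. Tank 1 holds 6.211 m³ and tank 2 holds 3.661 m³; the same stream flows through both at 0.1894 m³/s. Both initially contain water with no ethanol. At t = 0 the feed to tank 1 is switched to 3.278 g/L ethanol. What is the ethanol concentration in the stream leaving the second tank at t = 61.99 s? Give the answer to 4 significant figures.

Time constants: τᵢ = Vᵢ/Q for each well-mixed tank.
τ₁ = 6.211/0.1894 = 32.7930 s; τ₂ = 3.661/0.1894 = 19.3295 s.
Solving the cascade with C₁(0)=C₂(0)=0 gives C₂(t) = C_in[1 − (τ₁ e^(−t/τ₁) − τ₂ e^(−t/τ₂))/(τ₁ − τ₂)].
At t = 61.99: e^(−t/τ₁) = 0.151020, e^(−t/τ₂) = 0.0404770.
C₂ = 3.278·[1 − (32.7930·0.151020 − 19.3295·0.0404770)/(13.4636)] = 3.278·0.690274 = 2.26272 g/L.

2.263 g/L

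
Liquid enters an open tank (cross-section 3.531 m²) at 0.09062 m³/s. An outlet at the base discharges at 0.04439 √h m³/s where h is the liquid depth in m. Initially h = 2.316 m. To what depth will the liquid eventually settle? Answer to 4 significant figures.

A dh/dt = Q_in − 0.04439 √h. Steady state requires inflow = outflow:
Q_in = 0.04439 √h_ss ⇒ √h_ss = 0.09062/0.04439 = 2.04145.
h_ss = 2.04145² = 4.16752 m. (Since h₀ = 2.316 m < h_ss, the level will rise toward this value.)

4.168 m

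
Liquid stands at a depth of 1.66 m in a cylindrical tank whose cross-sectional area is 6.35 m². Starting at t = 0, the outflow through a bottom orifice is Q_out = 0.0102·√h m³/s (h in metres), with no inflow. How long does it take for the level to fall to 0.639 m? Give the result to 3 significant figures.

609 s

With no inflow, A dh/dt = −0.0102 √h.
Separate and integrate: 2(√h − √h₀) = −(0.0102/A) t.
t = 2A(√h₀ − √h)/0.0102 = 2·6.35·(√1.66 − √0.639)/0.0102
  = 12.700 × (1.2884 − 0.79937) / 0.0102 = 608.90 s.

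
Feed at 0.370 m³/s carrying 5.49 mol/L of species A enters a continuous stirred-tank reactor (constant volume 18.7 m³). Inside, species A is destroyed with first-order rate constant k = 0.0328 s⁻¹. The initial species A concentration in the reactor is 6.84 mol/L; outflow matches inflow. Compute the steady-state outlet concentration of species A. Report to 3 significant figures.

2.07 mol/L

V dC/dt = Q(C_in − C) − k V C.
Steady state (dC/dt = 0): C_ss = Q C_in/(Q + kV) = C_in/(1 + kV/Q).
C_ss = 0.370·5.49/(0.370 + 0.0328·18.7) = 2.0313/0.98336 = 2.0657 mol/L.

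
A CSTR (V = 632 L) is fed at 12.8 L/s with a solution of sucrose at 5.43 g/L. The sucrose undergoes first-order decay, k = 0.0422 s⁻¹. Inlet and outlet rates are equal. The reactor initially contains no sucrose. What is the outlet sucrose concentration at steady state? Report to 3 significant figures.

1.76 g/L

Accumulation = in − out − consumed: V dC/dt = Q C_in − Q C − k V C.
Steady state (dC/dt = 0): C_ss = Q C_in/(Q + kV) = C_in/(1 + kV/Q).
C_ss = 12.8·5.43/(12.8 + 0.0422·632) = 69.504/39.470 = 1.7609 g/L.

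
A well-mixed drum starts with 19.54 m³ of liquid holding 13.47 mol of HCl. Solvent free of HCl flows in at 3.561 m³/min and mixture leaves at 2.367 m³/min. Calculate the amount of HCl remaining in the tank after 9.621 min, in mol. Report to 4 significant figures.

5.386 mol

Let m(t) be the amount of HCl. Volume: V(t) = V₀ + (Q_in − Q_out) t = 19.54 + 1.19400 t; V(9.621) = 31.0275 m³.
Species balance (pure solvent in): dm/dt = −Q_out · m/V(t).
dm/m = −Q_out dt/(V₀ + 1.19400 t); integrating gives ln(m/m₀) = −(Q_out/(Q_in−Q_out)) ln(V/V₀).
m = m₀ (V₀/V)^(Q_out/(Q_in−Q_out)) = 13.47 × (19.54/31.0275)^(1.98241) = 5.38587 mol.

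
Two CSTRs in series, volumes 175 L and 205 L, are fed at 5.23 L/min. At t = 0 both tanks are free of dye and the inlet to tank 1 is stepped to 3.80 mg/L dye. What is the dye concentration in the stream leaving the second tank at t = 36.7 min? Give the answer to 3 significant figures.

1.02 mg/L

Species balance on tank i: dCᵢ/dt = (Cᵢ₋₁ − Cᵢ)/τᵢ with τᵢ = Vᵢ/Q.
τ₁ = 175/5.23 = 33.461 min; τ₂ = 205/5.23 = 39.197 min.
Tank 1: C₁ = C_in(1 − e^(−t/τ₁)). Tank 2 (τ₁ ≠ τ₂): C₂ = C_in[1 − (τ₁ e^(−t/τ₁) − τ₂ e^(−t/τ₂))/(τ₁ − τ₂)].
At t = 36.7: e^(−t/τ₁) = 0.33394, e^(−t/τ₂) = 0.39208.
C₂ = 3.80·[1 − (33.461·0.33394 − 39.197·0.39208)/(-5.7361)] = 3.80·0.26877 = 1.0213 mg/L.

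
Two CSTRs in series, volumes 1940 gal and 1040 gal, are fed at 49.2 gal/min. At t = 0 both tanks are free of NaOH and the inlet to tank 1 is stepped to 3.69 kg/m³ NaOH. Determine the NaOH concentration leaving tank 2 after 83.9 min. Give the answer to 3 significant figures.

Time constants: τᵢ = Vᵢ/Q for each well-mixed tank.
τ₁ = 1940/49.2 = 39.431 min; τ₂ = 1040/49.2 = 21.138 min.
Tank 1: C₁ = C_in(1 − e^(−t/τ₁)). Tank 2 (τ₁ ≠ τ₂): C₂ = C_in[1 − (τ₁ e^(−t/τ₁) − τ₂ e^(−t/τ₂))/(τ₁ − τ₂)].
At t = 83.9: e^(−t/τ₁) = 0.11910, e^(−t/τ₂) = 0.018890.
C₂ = 3.69·[1 − (39.431·0.11910 − 21.138·0.018890)/(18.293)] = 3.69·0.76510 = 2.8232 kg/m³.

2.82 kg/m³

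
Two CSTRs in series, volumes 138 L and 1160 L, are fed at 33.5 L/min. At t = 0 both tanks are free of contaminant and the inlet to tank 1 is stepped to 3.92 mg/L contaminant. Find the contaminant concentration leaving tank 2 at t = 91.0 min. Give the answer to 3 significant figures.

3.60 mg/L

Each tank obeys Vᵢ dCᵢ/dt = Q(Cᵢ₋₁ − Cᵢ), so τᵢ = Vᵢ/Q.
τ₁ = 138/33.5 = 4.1194 min; τ₂ = 1160/33.5 = 34.627 min.
Tank 1: C₁ = C_in(1 − e^(−t/τ₁)). Tank 2 (τ₁ ≠ τ₂): C₂ = C_in[1 − (τ₁ e^(−t/τ₁) − τ₂ e^(−t/τ₂))/(τ₁ − τ₂)].
At t = 91.0: e^(−t/τ₁) = 2.5479e-10, e^(−t/τ₂) = 0.072222.
C₂ = 3.92·[1 − (4.1194·2.5479e-10 − 34.627·0.072222)/(-30.507)] = 3.92·0.91803 = 3.5987 mg/L.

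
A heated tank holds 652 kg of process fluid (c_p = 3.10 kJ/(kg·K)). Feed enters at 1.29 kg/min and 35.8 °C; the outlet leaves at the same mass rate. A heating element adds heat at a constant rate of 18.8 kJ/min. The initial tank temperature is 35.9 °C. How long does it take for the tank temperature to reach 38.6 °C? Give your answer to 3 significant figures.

447 min

M c_p dT/dt = ṁ c_p (T_in − T) + Q̇.
τ = M/ṁ = 505.43 min; T_ss = T_in + Q̇/(ṁ c_p) = 40.501 °C.
T(t) = T_ss + (T₀ − T_ss) e^(−t/τ). Set T = 38.6:
e^(−t/τ) = (38.6 − 40.501)/(35.9 − 40.501) = 0.41319
t = −505.43 · ln(0.41319) = 446.72 min.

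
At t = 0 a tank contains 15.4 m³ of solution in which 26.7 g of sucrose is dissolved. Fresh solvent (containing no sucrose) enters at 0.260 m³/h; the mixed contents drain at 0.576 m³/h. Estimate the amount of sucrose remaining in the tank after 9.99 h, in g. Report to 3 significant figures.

Let m(t) be the amount of sucrose. Volume: V(t) = V₀ + (Q_in − Q_out) t = 15.4 − 0.31600 t; V(9.99) = 12.243 m³.
No sucrose enters, so dm/dt = −Q_out · (m/V).
dm/m = −Q_out dt/(V₀ − 0.31600 t); integrating gives ln(m/m₀) = −(Q_out/(Q_in−Q_out)) ln(V/V₀).
m = m₀ (V₀/V)^(Q_out/(Q_in−Q_out)) = 26.7 × (15.4/12.243)^(-1.8228) = 17.576 g.

17.6 g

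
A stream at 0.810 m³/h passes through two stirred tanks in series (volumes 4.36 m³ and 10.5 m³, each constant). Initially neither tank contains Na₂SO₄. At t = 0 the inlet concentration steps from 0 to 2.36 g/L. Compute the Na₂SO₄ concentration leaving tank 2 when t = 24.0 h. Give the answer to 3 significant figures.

1.75 g/L

Time constants: τᵢ = Vᵢ/Q for each well-mixed tank.
τ₁ = 4.36/0.810 = 5.3827 h; τ₂ = 10.5/0.810 = 12.963 h.
Solving the cascade with C₁(0)=C₂(0)=0 gives C₂(t) = C_in[1 − (τ₁ e^(−t/τ₁) − τ₂ e^(−t/τ₂))/(τ₁ − τ₂)].
At t = 24.0: e^(−t/τ₁) = 0.011577, e^(−t/τ₂) = 0.15701.
C₂ = 2.36·[1 − (5.3827·0.011577 − 12.963·0.15701)/(-7.5802)] = 2.36·0.73971 = 1.7457 g/L.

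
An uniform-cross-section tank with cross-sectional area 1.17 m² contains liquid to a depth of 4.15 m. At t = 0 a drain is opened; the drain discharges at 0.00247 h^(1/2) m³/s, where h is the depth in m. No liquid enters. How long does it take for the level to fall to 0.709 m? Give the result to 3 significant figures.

1130 s

A dh/dt = −Q_out = −0.00247 √h.
Separate and integrate: 2(√h − √h₀) = −(0.00247/A) t.
t = 2A(√h₀ − √h)/0.00247 = 2·1.17·(√4.15 − √0.709)/0.00247
  = 2.3400 × (2.0372 − 0.84202) / 0.00247 = 1132.2 s.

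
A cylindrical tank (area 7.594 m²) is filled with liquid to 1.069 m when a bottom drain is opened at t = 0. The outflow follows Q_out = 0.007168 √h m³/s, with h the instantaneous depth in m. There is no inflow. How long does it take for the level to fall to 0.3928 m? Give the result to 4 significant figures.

862.8 s

With no inflow, A dh/dt = −0.007168 √h.
∫ h^(−1/2) dh = −(0.007168/A) ∫ dt, giving 2√h = 2√h₀ − (0.007168/A) t.
t = 2A(√h₀ − √h)/0.007168 = 2·7.594·(√1.069 − √0.3928)/0.007168
  = 15.1880 × (1.03392 − 0.626738) / 0.007168 = 862.773 s.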